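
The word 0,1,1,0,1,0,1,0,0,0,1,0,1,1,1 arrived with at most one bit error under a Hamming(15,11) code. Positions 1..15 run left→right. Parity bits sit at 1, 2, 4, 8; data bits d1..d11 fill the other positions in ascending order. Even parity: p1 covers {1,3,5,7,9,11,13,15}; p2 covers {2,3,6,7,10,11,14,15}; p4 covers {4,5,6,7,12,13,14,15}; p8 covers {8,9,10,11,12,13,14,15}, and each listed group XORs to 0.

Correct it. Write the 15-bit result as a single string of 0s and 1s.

s1 (pos 1,3,5,7,9,11,13,15): 0⊕1⊕1⊕1⊕0⊕1⊕1⊕1 = 0
s2 (pos 2,3,6,7,10,11,14,15): 1⊕1⊕0⊕1⊕0⊕1⊕1⊕1 = 0
s4 (pos 4,5,6,7,12,13,14,15): 0⊕1⊕0⊕1⊕0⊕1⊕1⊕1 = 1
s8 (pos 8,9,10,11,12,13,14,15): 0⊕0⊕0⊕1⊕0⊕1⊕1⊕1 = 0
Syndrome s8…s1 = 0100 → error at position 4.
Flip position 4: 011010100010111 → 011110100010111

011110100010111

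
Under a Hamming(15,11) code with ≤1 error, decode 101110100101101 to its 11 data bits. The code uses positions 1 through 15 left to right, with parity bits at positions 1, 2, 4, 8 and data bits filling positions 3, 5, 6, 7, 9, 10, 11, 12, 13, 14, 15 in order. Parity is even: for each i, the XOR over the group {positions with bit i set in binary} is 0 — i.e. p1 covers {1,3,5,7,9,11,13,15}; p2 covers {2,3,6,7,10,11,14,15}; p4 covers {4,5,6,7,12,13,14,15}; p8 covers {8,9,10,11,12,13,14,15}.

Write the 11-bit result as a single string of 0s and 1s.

11010101101

s1 (pos 1,3,5,7,9,11,13,15): 1⊕1⊕1⊕1⊕0⊕0⊕1⊕1 = 0
s2 (pos 2,3,6,7,10,11,14,15): 0⊕1⊕0⊕1⊕1⊕0⊕0⊕1 = 0
s4 (pos 4,5,6,7,12,13,14,15): 1⊕1⊕0⊕1⊕1⊕1⊕0⊕1 = 0
s8 (pos 8,9,10,11,12,13,14,15): 0⊕0⊕1⊕0⊕1⊕1⊕0⊕1 = 0
Syndrome s8…s1 = 0000 → no error.
Read data bits from positions 3,5,6,7,9,10,11,12,13,14,15: 11010101101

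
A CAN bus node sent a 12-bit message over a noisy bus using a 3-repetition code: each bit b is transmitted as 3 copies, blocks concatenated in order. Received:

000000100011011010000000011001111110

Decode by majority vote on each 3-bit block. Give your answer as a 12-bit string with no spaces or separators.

000110001011

Block 1 (000): 0 ones → 0
Block 2 (000): 0 ones → 0
Block 3 (100): 1 one → 0
Block 4 (011): 2 ones → 1
Block 5 (011): 2 ones → 1
Block 6 (010): 1 one → 0
Block 7 (000): 0 ones → 0
Block 8 (000): 0 ones → 0
Block 9 (011): 2 ones → 1
Block 10 (001): 1 one → 0
Block 11 (111): 3 ones → 1
Block 12 (110): 2 ones → 1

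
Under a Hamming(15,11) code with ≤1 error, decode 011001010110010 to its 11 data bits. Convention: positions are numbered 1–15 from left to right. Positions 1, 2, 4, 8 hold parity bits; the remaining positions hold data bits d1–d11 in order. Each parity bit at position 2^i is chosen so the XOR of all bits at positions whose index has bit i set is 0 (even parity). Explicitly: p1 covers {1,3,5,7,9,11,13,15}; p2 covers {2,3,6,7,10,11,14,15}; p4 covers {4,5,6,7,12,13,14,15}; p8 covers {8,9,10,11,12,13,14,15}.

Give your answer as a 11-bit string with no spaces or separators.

s1 (pos 1,3,5,7,9,11,13,15): 0⊕1⊕0⊕0⊕0⊕1⊕0⊕0 = 0
s2 (pos 2,3,6,7,10,11,14,15): 1⊕1⊕1⊕0⊕1⊕1⊕1⊕0 = 0
s4 (pos 4,5,6,7,12,13,14,15): 0⊕0⊕1⊕0⊕0⊕0⊕1⊕0 = 0
s8 (pos 8,9,10,11,12,13,14,15): 1⊕0⊕1⊕1⊕0⊕0⊕1⊕0 = 0
Syndrome s8…s1 = 0000 → no error.
Read data bits from positions 3,5,6,7,9,10,11,12,13,14,15: 10100110010

10100110010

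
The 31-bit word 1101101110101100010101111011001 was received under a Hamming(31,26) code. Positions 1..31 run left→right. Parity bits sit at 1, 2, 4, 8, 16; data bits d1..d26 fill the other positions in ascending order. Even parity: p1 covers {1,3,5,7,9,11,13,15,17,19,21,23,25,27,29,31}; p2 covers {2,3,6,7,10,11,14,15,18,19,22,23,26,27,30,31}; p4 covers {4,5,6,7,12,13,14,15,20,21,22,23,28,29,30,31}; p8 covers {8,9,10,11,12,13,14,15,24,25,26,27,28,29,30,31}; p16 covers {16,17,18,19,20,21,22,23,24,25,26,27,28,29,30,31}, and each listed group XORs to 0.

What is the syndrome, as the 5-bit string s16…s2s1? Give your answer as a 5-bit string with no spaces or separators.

10010

s1 (pos 1,3,5,7,9,11,13,15,17,19,21,23,25,27,29,31): 1⊕0⊕1⊕1⊕1⊕1⊕1⊕0⊕0⊕0⊕0⊕1⊕1⊕1⊕0⊕1 = 0
s2 (pos 2,3,6,7,10,11,14,15,18,19,22,23,26,27,30,31): 1⊕0⊕0⊕1⊕0⊕1⊕1⊕0⊕1⊕0⊕1⊕1⊕0⊕1⊕0⊕1 = 1
s4 (pos 4,5,6,7,12,13,14,15,20,21,22,23,28,29,30,31): 1⊕1⊕0⊕1⊕0⊕1⊕1⊕0⊕1⊕0⊕1⊕1⊕1⊕0⊕0⊕1 = 0
s8 (pos 8,9,10,11,12,13,14,15,24,25,26,27,28,29,30,31): 1⊕1⊕0⊕1⊕0⊕1⊕1⊕0⊕1⊕1⊕0⊕1⊕1⊕0⊕0⊕1 = 0
s16 (pos 16,17,18,19,20,21,22,23,24,25,26,27,28,29,30,31): 0⊕0⊕1⊕0⊕1⊕0⊕1⊕1⊕1⊕1⊕0⊕1⊕1⊕0⊕0⊕1 = 1
Syndrome s16…s1 = 10010 → error at position 18.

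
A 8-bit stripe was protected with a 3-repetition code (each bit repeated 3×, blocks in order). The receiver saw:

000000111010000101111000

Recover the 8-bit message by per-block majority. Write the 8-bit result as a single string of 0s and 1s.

Block 1 (000): 0 ones → 0
Block 2 (000): 0 ones → 0
Block 3 (111): 3 ones → 1
Block 4 (010): 1 one → 0
Block 5 (000): 0 ones → 0
Block 6 (101): 2 ones → 1
Block 7 (111): 3 ones → 1
Block 8 (000): 0 ones → 0

00100110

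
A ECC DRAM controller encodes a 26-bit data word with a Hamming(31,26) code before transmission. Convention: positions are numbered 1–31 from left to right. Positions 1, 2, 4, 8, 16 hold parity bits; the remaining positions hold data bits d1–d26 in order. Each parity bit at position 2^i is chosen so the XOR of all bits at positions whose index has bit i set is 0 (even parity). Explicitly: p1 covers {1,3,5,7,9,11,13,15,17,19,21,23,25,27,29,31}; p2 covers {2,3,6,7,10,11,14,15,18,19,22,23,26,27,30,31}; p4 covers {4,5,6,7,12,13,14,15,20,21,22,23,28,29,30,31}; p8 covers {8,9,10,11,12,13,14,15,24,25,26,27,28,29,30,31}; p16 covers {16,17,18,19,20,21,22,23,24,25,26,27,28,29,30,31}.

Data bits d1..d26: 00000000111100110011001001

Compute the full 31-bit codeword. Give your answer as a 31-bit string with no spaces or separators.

0101000100001111100110011001001

Place data at non-parity positions: p1 p2 0 p4 0 0 0 p8 0 0 0 0 1 1 1 p16 1 0 0 1 1 0 0 1 1 0 0 1 0 0 1
p1 (pos 1,3,5,7,9,11,13,15,17,19,21,23,25,27,29,31): XOR of data positions = 0⊕0⊕0⊕0⊕0⊕1⊕1⊕1⊕0⊕1⊕0⊕1⊕0⊕0⊕1 = 0
p2 (pos 2,3,6,7,10,11,14,15,18,19,22,23,26,27,30,31): XOR of data positions = 0⊕0⊕0⊕0⊕0⊕1⊕1⊕0⊕0⊕0⊕0⊕0⊕0⊕0⊕1 = 1
p4 (pos 4,5,6,7,12,13,14,15,20,21,22,23,28,29,30,31): XOR of data positions = 0⊕0⊕0⊕0⊕1⊕1⊕1⊕1⊕1⊕0⊕0⊕1⊕0⊕0⊕1 = 1
p8 (pos 8,9,10,11,12,13,14,15,24,25,26,27,28,29,30,31): XOR of data positions = 0⊕0⊕0⊕0⊕1⊕1⊕1⊕1⊕1⊕0⊕0⊕1⊕0⊕0⊕1 = 1
p16 (pos 16,17,18,19,20,21,22,23,24,25,26,27,28,29,30,31): XOR of data positions = 1⊕0⊕0⊕1⊕1⊕0⊕0⊕1⊕1⊕0⊕0⊕1⊕0⊕0⊕1 = 1
Codeword: 0101000100001111100110011001001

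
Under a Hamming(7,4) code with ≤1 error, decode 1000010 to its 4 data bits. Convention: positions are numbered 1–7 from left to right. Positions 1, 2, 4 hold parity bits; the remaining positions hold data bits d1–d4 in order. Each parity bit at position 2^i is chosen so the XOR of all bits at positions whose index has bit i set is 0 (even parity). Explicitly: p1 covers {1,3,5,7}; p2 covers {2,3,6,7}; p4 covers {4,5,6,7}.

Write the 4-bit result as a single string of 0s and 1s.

0011

s1 (pos 1,3,5,7): 1⊕0⊕0⊕0 = 1
s2 (pos 2,3,6,7): 0⊕0⊕1⊕0 = 1
s4 (pos 4,5,6,7): 0⊕0⊕1⊕0 = 1
Syndrome s4…s1 = 111 → error at position 7.
Flip position 7: 1000010 → 1000011
Read data bits from positions 3,5,6,7: 0011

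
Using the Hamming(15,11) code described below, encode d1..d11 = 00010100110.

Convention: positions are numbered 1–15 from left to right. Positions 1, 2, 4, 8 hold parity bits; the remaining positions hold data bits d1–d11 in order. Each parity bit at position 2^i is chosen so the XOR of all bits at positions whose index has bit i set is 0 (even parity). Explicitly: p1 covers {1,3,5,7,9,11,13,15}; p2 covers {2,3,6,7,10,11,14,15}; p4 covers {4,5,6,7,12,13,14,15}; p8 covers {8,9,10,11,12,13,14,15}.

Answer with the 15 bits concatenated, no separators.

010100110100110

Place data at non-parity positions: p1 p2 0 p4 0 0 1 p8 0 1 0 0 1 1 0
p1 (pos 1,3,5,7,9,11,13,15): XOR of data positions = 0⊕0⊕1⊕0⊕0⊕1⊕0 = 0
p2 (pos 2,3,6,7,10,11,14,15): XOR of data positions = 0⊕0⊕1⊕1⊕0⊕1⊕0 = 1
p4 (pos 4,5,6,7,12,13,14,15): XOR of data positions = 0⊕0⊕1⊕0⊕1⊕1⊕0 = 1
p8 (pos 8,9,10,11,12,13,14,15): XOR of data positions = 0⊕1⊕0⊕0⊕1⊕1⊕0 = 1
Codeword: 010100110100110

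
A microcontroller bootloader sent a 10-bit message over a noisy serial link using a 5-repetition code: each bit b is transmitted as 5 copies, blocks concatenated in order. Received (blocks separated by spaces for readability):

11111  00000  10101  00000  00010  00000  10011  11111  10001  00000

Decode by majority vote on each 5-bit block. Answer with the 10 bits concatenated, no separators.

1010001100

Block 1 (11111): 5 ones → 1
Block 2 (00000): 0 ones → 0
Block 3 (10101): 3 ones → 1
Block 4 (00000): 0 ones → 0
Block 5 (00010): 1 one → 0
Block 6 (00000): 0 ones → 0
Block 7 (10011): 3 ones → 1
Block 8 (11111): 5 ones → 1
Block 9 (10001): 2 ones → 0
Block 10 (00000): 0 ones → 0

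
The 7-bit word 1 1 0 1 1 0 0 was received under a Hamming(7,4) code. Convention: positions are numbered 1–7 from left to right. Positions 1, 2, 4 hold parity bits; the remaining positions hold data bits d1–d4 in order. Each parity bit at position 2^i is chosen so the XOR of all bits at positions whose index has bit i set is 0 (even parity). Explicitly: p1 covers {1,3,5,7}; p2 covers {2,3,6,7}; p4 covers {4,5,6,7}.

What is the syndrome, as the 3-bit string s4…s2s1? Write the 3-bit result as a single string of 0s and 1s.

010

s1 (pos 1,3,5,7): 1⊕0⊕1⊕0 = 0
s2 (pos 2,3,6,7): 1⊕0⊕0⊕0 = 1
s4 (pos 4,5,6,7): 1⊕1⊕0⊕0 = 0
Syndrome s4…s1 = 010 → error at position 2.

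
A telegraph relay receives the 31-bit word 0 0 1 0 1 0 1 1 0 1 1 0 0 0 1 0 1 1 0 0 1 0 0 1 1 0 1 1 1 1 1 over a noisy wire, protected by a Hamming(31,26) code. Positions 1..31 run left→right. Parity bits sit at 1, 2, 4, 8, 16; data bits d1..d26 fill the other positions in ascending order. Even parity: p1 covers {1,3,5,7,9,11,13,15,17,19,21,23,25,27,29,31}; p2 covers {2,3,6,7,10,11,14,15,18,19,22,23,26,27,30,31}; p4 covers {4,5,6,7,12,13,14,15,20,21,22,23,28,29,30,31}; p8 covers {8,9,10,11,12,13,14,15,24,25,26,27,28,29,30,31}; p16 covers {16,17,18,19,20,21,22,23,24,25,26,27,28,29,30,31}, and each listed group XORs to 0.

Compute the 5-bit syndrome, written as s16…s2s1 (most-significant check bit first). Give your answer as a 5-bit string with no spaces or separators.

01011

s1 (pos 1,3,5,7,9,11,13,15,17,19,21,23,25,27,29,31): 0⊕1⊕1⊕1⊕0⊕1⊕0⊕1⊕1⊕0⊕1⊕0⊕1⊕1⊕1⊕1 = 1
s2 (pos 2,3,6,7,10,11,14,15,18,19,22,23,26,27,30,31): 0⊕1⊕0⊕1⊕1⊕1⊕0⊕1⊕1⊕0⊕0⊕0⊕0⊕1⊕1⊕1 = 1
s4 (pos 4,5,6,7,12,13,14,15,20,21,22,23,28,29,30,31): 0⊕1⊕0⊕1⊕0⊕0⊕0⊕1⊕0⊕1⊕0⊕0⊕1⊕1⊕1⊕1 = 0
s8 (pos 8,9,10,11,12,13,14,15,24,25,26,27,28,29,30,31): 1⊕0⊕1⊕1⊕0⊕0⊕0⊕1⊕1⊕1⊕0⊕1⊕1⊕1⊕1⊕1 = 1
s16 (pos 16,17,18,19,20,21,22,23,24,25,26,27,28,29,30,31): 0⊕1⊕1⊕0⊕0⊕1⊕0⊕0⊕1⊕1⊕0⊕1⊕1⊕1⊕1⊕1 = 0
Syndrome s16…s1 = 01011 → error at position 11.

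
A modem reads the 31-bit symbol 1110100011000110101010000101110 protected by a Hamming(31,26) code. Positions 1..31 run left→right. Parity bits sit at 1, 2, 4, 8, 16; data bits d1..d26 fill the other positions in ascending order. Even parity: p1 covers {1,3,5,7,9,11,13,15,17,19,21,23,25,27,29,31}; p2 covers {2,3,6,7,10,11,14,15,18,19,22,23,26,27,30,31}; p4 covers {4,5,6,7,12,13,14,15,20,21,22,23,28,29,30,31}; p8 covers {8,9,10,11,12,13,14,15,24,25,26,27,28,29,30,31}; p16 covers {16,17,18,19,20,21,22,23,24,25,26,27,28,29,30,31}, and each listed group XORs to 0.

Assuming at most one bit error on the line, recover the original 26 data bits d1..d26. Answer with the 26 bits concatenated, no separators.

s1 (pos 1,3,5,7,9,11,13,15,17,19,21,23,25,27,29,31): 1⊕1⊕1⊕0⊕1⊕0⊕0⊕1⊕1⊕1⊕1⊕0⊕0⊕0⊕1⊕0 = 1
s2 (pos 2,3,6,7,10,11,14,15,18,19,22,23,26,27,30,31): 1⊕1⊕0⊕0⊕1⊕0⊕1⊕1⊕0⊕1⊕0⊕0⊕1⊕0⊕1⊕0 = 0
s4 (pos 4,5,6,7,12,13,14,15,20,21,22,23,28,29,30,31): 0⊕1⊕0⊕0⊕0⊕0⊕1⊕1⊕0⊕1⊕0⊕0⊕1⊕1⊕1⊕0 = 1
s8 (pos 8,9,10,11,12,13,14,15,24,25,26,27,28,29,30,31): 0⊕1⊕1⊕0⊕0⊕0⊕1⊕1⊕0⊕0⊕1⊕0⊕1⊕1⊕1⊕0 = 0
s16 (pos 16,17,18,19,20,21,22,23,24,25,26,27,28,29,30,31): 0⊕1⊕0⊕1⊕0⊕1⊕0⊕0⊕0⊕0⊕1⊕0⊕1⊕1⊕1⊕0 = 1
Syndrome s16…s1 = 10101 → error at position 21.
Flip position 21: 1110100011000110101010000101110 → 1110100011000110101000000101110
Read data bits from positions 3,5,6,7,9,10,11,12,13,14,15,17,18,19,20,21,22,23,24,25,26,27,28,29,30,31: 11001100011101000000101110

11001100011101000000101110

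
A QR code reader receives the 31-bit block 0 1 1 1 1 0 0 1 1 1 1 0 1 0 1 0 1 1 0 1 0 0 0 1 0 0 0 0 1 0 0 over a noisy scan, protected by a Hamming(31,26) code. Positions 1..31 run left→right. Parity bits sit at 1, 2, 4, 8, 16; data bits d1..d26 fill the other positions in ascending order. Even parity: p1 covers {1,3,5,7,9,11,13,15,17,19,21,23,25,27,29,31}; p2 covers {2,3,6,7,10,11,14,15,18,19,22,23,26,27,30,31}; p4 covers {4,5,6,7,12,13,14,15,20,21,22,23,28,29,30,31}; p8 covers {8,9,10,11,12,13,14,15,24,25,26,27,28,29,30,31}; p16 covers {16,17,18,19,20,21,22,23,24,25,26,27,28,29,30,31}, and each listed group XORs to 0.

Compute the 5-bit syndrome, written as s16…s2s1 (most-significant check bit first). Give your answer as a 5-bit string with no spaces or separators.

s1 (pos 1,3,5,7,9,11,13,15,17,19,21,23,25,27,29,31): 0⊕1⊕1⊕0⊕1⊕1⊕1⊕1⊕1⊕0⊕0⊕0⊕0⊕0⊕1⊕0 = 0
s2 (pos 2,3,6,7,10,11,14,15,18,19,22,23,26,27,30,31): 1⊕1⊕0⊕0⊕1⊕1⊕0⊕1⊕1⊕0⊕0⊕0⊕0⊕0⊕0⊕0 = 0
s4 (pos 4,5,6,7,12,13,14,15,20,21,22,23,28,29,30,31): 1⊕1⊕0⊕0⊕0⊕1⊕0⊕1⊕1⊕0⊕0⊕0⊕0⊕1⊕0⊕0 = 0
s8 (pos 8,9,10,11,12,13,14,15,24,25,26,27,28,29,30,31): 1⊕1⊕1⊕1⊕0⊕1⊕0⊕1⊕1⊕0⊕0⊕0⊕0⊕1⊕0⊕0 = 0
s16 (pos 16,17,18,19,20,21,22,23,24,25,26,27,28,29,30,31): 0⊕1⊕1⊕0⊕1⊕0⊕0⊕0⊕1⊕0⊕0⊕0⊕0⊕1⊕0⊕0 = 1
Syndrome s16…s1 = 10000 → error at position 16.

10000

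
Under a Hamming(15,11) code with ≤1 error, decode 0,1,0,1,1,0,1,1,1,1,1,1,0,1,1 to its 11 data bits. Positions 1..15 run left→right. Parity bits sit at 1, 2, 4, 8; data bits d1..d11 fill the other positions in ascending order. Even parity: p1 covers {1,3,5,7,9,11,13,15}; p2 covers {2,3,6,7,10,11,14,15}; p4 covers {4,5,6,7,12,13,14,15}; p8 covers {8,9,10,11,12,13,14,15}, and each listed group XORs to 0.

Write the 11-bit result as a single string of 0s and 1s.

s1 (pos 1,3,5,7,9,11,13,15): 0⊕0⊕1⊕1⊕1⊕1⊕0⊕1 = 1
s2 (pos 2,3,6,7,10,11,14,15): 1⊕0⊕0⊕1⊕1⊕1⊕1⊕1 = 0
s4 (pos 4,5,6,7,12,13,14,15): 1⊕1⊕0⊕1⊕1⊕0⊕1⊕1 = 0
s8 (pos 8,9,10,11,12,13,14,15): 1⊕1⊕1⊕1⊕1⊕0⊕1⊕1 = 1
Syndrome s8…s1 = 1001 → error at position 9.
Flip position 9: 010110111111011 → 010110110111011
Read data bits from positions 3,5,6,7,9,10,11,12,13,14,15: 01010111011

01010111011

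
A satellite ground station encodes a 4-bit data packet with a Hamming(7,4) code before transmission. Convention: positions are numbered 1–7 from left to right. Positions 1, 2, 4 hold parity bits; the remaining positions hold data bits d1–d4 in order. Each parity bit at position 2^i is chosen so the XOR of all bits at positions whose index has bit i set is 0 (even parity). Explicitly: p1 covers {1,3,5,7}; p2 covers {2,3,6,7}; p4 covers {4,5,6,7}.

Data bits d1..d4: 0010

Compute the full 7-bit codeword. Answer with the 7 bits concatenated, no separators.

0101010

Place data at non-parity positions: p1 p2 0 p4 0 1 0
p1 (pos 1,3,5,7): XOR of data positions = 0⊕0⊕0 = 0
p2 (pos 2,3,6,7): XOR of data positions = 0⊕1⊕0 = 1
p4 (pos 4,5,6,7): XOR of data positions = 0⊕1⊕0 = 1
Codeword: 0101010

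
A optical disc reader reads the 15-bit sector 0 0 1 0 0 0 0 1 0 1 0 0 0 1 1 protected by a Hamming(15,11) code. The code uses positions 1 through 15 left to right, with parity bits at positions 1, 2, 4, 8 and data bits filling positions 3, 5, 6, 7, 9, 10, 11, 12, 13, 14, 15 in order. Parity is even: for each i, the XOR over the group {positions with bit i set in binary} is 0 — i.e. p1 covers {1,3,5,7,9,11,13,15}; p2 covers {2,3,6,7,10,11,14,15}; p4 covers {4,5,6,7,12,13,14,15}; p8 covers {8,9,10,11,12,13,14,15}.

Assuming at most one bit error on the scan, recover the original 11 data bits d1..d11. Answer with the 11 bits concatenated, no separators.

10000100011

s1 (pos 1,3,5,7,9,11,13,15): 0⊕1⊕0⊕0⊕0⊕0⊕0⊕1 = 0
s2 (pos 2,3,6,7,10,11,14,15): 0⊕1⊕0⊕0⊕1⊕0⊕1⊕1 = 0
s4 (pos 4,5,6,7,12,13,14,15): 0⊕0⊕0⊕0⊕0⊕0⊕1⊕1 = 0
s8 (pos 8,9,10,11,12,13,14,15): 1⊕0⊕1⊕0⊕0⊕0⊕1⊕1 = 0
Syndrome s8…s1 = 0000 → no error.
Read data bits from positions 3,5,6,7,9,10,11,12,13,14,15: 10000100011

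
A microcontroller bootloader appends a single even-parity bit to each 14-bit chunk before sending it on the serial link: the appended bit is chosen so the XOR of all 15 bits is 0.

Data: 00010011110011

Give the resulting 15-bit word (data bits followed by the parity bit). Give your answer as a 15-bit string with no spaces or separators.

XOR of the 14 data bits: 0⊕0⊕0⊕1⊕0⊕0⊕1⊕1⊕1⊕1⊕0⊕0⊕1⊕1 = 1
Parity bit = 1 (so all 15 bits XOR to 0).

000100111100111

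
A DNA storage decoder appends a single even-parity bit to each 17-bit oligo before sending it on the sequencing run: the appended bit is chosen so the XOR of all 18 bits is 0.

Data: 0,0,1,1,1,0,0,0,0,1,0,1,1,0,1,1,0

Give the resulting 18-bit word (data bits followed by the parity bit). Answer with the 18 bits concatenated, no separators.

001110000101101100

XOR of the 17 data bits: 0⊕0⊕1⊕1⊕1⊕0⊕0⊕0⊕0⊕1⊕0⊕1⊕1⊕0⊕1⊕1⊕0 = 0
Parity bit = 0 (so all 18 bits XOR to 0).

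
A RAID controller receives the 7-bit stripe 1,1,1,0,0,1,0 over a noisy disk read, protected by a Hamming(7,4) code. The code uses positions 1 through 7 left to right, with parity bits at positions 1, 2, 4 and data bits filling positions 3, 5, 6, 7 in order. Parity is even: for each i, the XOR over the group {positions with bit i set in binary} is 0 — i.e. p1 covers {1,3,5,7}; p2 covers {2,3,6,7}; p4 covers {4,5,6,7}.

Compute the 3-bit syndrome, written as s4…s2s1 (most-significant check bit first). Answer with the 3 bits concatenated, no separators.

110

s1 (pos 1,3,5,7): 1⊕1⊕0⊕0 = 0
s2 (pos 2,3,6,7): 1⊕1⊕1⊕0 = 1
s4 (pos 4,5,6,7): 0⊕0⊕1⊕0 = 1
Syndrome s4…s1 = 110 → error at position 6.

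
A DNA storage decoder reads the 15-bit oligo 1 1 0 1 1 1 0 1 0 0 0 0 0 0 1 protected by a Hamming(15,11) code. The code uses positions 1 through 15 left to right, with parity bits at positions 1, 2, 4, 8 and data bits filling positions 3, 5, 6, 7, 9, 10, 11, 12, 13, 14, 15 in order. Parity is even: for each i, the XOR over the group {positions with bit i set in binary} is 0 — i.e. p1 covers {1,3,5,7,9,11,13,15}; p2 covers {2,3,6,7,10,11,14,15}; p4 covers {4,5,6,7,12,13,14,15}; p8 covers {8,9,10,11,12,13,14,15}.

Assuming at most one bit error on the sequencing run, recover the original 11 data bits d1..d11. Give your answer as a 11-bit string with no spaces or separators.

s1 (pos 1,3,5,7,9,11,13,15): 1⊕0⊕1⊕0⊕0⊕0⊕0⊕1 = 1
s2 (pos 2,3,6,7,10,11,14,15): 1⊕0⊕1⊕0⊕0⊕0⊕0⊕1 = 1
s4 (pos 4,5,6,7,12,13,14,15): 1⊕1⊕1⊕0⊕0⊕0⊕0⊕1 = 0
s8 (pos 8,9,10,11,12,13,14,15): 1⊕0⊕0⊕0⊕0⊕0⊕0⊕1 = 0
Syndrome s8…s1 = 0011 → error at position 3.
Flip position 3: 110111010000001 → 111111010000001
Read data bits from positions 3,5,6,7,9,10,11,12,13,14,15: 11100000001

11100000001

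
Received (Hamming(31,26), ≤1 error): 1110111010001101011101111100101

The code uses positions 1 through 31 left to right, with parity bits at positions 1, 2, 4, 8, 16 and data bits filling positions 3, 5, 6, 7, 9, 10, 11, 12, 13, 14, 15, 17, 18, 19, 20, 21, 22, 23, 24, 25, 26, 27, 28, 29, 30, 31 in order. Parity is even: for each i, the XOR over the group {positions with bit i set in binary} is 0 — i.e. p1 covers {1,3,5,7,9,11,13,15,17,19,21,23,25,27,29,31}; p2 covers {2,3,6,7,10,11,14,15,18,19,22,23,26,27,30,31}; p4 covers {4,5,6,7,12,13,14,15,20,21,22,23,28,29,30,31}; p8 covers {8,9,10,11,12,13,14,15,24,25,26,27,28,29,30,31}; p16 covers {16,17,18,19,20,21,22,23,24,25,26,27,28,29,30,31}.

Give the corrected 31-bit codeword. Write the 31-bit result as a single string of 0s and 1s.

s1 (pos 1,3,5,7,9,11,13,15,17,19,21,23,25,27,29,31): 1⊕1⊕1⊕1⊕1⊕0⊕1⊕0⊕0⊕1⊕0⊕1⊕1⊕0⊕1⊕1 = 1
s2 (pos 2,3,6,7,10,11,14,15,18,19,22,23,26,27,30,31): 1⊕1⊕1⊕1⊕0⊕0⊕1⊕0⊕1⊕1⊕1⊕1⊕1⊕0⊕0⊕1 = 1
s4 (pos 4,5,6,7,12,13,14,15,20,21,22,23,28,29,30,31): 0⊕1⊕1⊕1⊕0⊕1⊕1⊕0⊕1⊕0⊕1⊕1⊕0⊕1⊕0⊕1 = 0
s8 (pos 8,9,10,11,12,13,14,15,24,25,26,27,28,29,30,31): 0⊕1⊕0⊕0⊕0⊕1⊕1⊕0⊕1⊕1⊕1⊕0⊕0⊕1⊕0⊕1 = 0
s16 (pos 16,17,18,19,20,21,22,23,24,25,26,27,28,29,30,31): 1⊕0⊕1⊕1⊕1⊕0⊕1⊕1⊕1⊕1⊕1⊕0⊕0⊕1⊕0⊕1 = 1
Syndrome s16…s1 = 10011 → error at position 19.
Flip position 19: 1110111010001101011101111100101 → 1110111010001101010101111100101

1110111010001101010101111100101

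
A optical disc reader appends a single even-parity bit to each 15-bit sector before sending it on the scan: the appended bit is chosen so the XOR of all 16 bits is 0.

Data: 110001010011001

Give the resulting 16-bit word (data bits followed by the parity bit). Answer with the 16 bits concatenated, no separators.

XOR of the 15 data bits: 1⊕1⊕0⊕0⊕0⊕1⊕0⊕1⊕0⊕0⊕1⊕1⊕0⊕0⊕1 = 1
Parity bit = 1 (so all 16 bits XOR to 0).

1100010100110011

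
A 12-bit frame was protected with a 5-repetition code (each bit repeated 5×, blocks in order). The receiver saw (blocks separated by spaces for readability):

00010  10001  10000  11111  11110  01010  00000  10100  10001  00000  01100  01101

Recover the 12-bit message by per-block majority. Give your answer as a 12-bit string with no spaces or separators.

000110000001

Block 1 (00010): 1 one → 0
Block 2 (10001): 2 ones → 0
Block 3 (10000): 1 one → 0
Block 4 (11111): 5 ones → 1
Block 5 (11110): 4 ones → 1
Block 6 (01010): 2 ones → 0
Block 7 (00000): 0 ones → 0
Block 8 (10100): 2 ones → 0
Block 9 (10001): 2 ones → 0
Block 10 (00000): 0 ones → 0
Block 11 (01100): 2 ones → 0
Block 12 (01101): 3 ones → 1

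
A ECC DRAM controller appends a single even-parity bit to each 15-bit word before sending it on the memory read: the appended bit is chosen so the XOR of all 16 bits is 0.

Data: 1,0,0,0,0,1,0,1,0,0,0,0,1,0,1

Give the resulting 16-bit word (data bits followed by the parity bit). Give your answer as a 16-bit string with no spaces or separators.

XOR of the 15 data bits: 1⊕0⊕0⊕0⊕0⊕1⊕0⊕1⊕0⊕0⊕0⊕0⊕1⊕0⊕1 = 1
Parity bit = 1 (so all 16 bits XOR to 0).

1000010100001011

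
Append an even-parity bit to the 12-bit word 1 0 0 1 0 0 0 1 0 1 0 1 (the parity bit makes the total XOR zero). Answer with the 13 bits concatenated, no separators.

XOR of the 12 data bits: 1⊕0⊕0⊕1⊕0⊕0⊕0⊕1⊕0⊕1⊕0⊕1 = 1
Parity bit = 1 (so all 13 bits XOR to 0).

1001000101011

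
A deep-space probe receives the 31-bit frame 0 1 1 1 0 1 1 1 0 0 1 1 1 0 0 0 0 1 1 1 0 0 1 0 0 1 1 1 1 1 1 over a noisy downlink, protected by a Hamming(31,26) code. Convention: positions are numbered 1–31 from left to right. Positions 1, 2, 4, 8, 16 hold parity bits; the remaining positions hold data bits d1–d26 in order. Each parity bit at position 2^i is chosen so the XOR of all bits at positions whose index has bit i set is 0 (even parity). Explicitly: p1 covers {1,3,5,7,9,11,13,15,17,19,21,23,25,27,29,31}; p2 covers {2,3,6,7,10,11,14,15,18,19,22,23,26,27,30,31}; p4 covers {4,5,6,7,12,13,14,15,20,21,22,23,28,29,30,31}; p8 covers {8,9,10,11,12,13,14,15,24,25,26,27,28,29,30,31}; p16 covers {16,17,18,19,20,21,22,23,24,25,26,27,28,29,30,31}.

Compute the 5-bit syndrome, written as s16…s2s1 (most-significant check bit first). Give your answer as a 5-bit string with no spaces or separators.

s1 (pos 1,3,5,7,9,11,13,15,17,19,21,23,25,27,29,31): 0⊕1⊕0⊕1⊕0⊕1⊕1⊕0⊕0⊕1⊕0⊕1⊕0⊕1⊕1⊕1 = 1
s2 (pos 2,3,6,7,10,11,14,15,18,19,22,23,26,27,30,31): 1⊕1⊕1⊕1⊕0⊕1⊕0⊕0⊕1⊕1⊕0⊕1⊕1⊕1⊕1⊕1 = 0
s4 (pos 4,5,6,7,12,13,14,15,20,21,22,23,28,29,30,31): 1⊕0⊕1⊕1⊕1⊕1⊕0⊕0⊕1⊕0⊕0⊕1⊕1⊕1⊕1⊕1 = 1
s8 (pos 8,9,10,11,12,13,14,15,24,25,26,27,28,29,30,31): 1⊕0⊕0⊕1⊕1⊕1⊕0⊕0⊕0⊕0⊕1⊕1⊕1⊕1⊕1⊕1 = 0
s16 (pos 16,17,18,19,20,21,22,23,24,25,26,27,28,29,30,31): 0⊕0⊕1⊕1⊕1⊕0⊕0⊕1⊕0⊕0⊕1⊕1⊕1⊕1⊕1⊕1 = 0
Syndrome s16…s1 = 00101 → error at position 5.

00101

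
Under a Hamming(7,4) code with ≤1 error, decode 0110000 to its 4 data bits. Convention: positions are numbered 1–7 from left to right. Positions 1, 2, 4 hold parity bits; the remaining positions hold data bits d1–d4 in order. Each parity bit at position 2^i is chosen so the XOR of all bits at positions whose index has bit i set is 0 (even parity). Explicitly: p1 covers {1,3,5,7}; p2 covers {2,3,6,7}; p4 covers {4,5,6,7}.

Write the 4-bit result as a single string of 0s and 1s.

s1 (pos 1,3,5,7): 0⊕1⊕0⊕0 = 1
s2 (pos 2,3,6,7): 1⊕1⊕0⊕0 = 0
s4 (pos 4,5,6,7): 0⊕0⊕0⊕0 = 0
Syndrome s4…s1 = 001 → error at position 1.
Flip position 1: 0110000 → 1110000
Read data bits from positions 3,5,6,7: 1000

1000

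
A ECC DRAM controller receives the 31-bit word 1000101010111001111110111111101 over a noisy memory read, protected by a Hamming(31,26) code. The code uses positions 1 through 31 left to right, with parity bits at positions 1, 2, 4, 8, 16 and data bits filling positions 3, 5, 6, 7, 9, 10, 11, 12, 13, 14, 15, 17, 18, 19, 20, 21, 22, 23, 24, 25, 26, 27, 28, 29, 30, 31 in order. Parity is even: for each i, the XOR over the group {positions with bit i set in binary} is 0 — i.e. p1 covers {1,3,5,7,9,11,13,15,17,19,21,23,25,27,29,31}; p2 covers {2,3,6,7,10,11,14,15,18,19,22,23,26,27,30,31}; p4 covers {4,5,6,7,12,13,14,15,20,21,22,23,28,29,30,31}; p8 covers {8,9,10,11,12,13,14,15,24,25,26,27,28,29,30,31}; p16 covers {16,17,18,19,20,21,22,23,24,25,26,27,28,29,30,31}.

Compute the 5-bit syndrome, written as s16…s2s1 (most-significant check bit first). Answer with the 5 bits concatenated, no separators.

s1 (pos 1,3,5,7,9,11,13,15,17,19,21,23,25,27,29,31): 1⊕0⊕1⊕1⊕1⊕1⊕1⊕0⊕1⊕1⊕1⊕1⊕1⊕1⊕1⊕1 = 0
s2 (pos 2,3,6,7,10,11,14,15,18,19,22,23,26,27,30,31): 0⊕0⊕0⊕1⊕0⊕1⊕0⊕0⊕1⊕1⊕0⊕1⊕1⊕1⊕0⊕1 = 0
s4 (pos 4,5,6,7,12,13,14,15,20,21,22,23,28,29,30,31): 0⊕1⊕0⊕1⊕1⊕1⊕0⊕0⊕1⊕1⊕0⊕1⊕1⊕1⊕0⊕1 = 0
s8 (pos 8,9,10,11,12,13,14,15,24,25,26,27,28,29,30,31): 0⊕1⊕0⊕1⊕1⊕1⊕0⊕0⊕1⊕1⊕1⊕1⊕1⊕1⊕0⊕1 = 1
s16 (pos 16,17,18,19,20,21,22,23,24,25,26,27,28,29,30,31): 1⊕1⊕1⊕1⊕1⊕1⊕0⊕1⊕1⊕1⊕1⊕1⊕1⊕1⊕0⊕1 = 0
Syndrome s16…s1 = 01000 → error at position 8.

01000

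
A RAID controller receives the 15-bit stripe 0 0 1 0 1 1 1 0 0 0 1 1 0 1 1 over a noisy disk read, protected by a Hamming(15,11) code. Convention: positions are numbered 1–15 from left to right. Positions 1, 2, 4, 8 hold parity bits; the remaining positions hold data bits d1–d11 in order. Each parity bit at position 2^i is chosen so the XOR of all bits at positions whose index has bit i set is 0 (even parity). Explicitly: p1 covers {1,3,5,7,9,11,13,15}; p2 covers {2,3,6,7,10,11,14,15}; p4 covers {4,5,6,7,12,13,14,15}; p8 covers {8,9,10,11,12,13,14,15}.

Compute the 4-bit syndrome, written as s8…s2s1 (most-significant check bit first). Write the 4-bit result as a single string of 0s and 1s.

0001

s1 (pos 1,3,5,7,9,11,13,15): 0⊕1⊕1⊕1⊕0⊕1⊕0⊕1 = 1
s2 (pos 2,3,6,7,10,11,14,15): 0⊕1⊕1⊕1⊕0⊕1⊕1⊕1 = 0
s4 (pos 4,5,6,7,12,13,14,15): 0⊕1⊕1⊕1⊕1⊕0⊕1⊕1 = 0
s8 (pos 8,9,10,11,12,13,14,15): 0⊕0⊕0⊕1⊕1⊕0⊕1⊕1 = 0
Syndrome s8…s1 = 0001 → error at position 1.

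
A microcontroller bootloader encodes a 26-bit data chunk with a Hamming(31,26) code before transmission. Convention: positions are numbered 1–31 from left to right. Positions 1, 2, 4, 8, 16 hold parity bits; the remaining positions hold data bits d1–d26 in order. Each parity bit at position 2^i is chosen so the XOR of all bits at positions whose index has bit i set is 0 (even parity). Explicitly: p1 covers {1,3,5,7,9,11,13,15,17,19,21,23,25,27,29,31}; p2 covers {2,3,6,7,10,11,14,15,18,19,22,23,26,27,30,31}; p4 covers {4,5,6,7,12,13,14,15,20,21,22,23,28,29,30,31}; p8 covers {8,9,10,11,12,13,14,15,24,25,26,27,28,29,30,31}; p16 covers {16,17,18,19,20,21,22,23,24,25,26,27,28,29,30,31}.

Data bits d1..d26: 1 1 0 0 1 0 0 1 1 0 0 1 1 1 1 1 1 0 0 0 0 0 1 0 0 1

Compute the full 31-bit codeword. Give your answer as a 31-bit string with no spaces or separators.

0110100110011000111111000001001

Place data at non-parity positions: p1 p2 1 p4 1 0 0 p8 1 0 0 1 1 0 0 p16 1 1 1 1 1 1 0 0 0 0 0 1 0 0 1
p1 (pos 1,3,5,7,9,11,13,15,17,19,21,23,25,27,29,31): XOR of data positions = 1⊕1⊕0⊕1⊕0⊕1⊕0⊕1⊕1⊕1⊕0⊕0⊕0⊕0⊕1 = 0
p2 (pos 2,3,6,7,10,11,14,15,18,19,22,23,26,27,30,31): XOR of data positions = 1⊕0⊕0⊕0⊕0⊕0⊕0⊕1⊕1⊕1⊕0⊕0⊕0⊕0⊕1 = 1
p4 (pos 4,5,6,7,12,13,14,15,20,21,22,23,28,29,30,31): XOR of data positions = 1⊕0⊕0⊕1⊕1⊕0⊕0⊕1⊕1⊕1⊕0⊕1⊕0⊕0⊕1 = 0
p8 (pos 8,9,10,11,12,13,14,15,24,25,26,27,28,29,30,31): XOR of data positions = 1⊕0⊕0⊕1⊕1⊕0⊕0⊕0⊕0⊕0⊕0⊕1⊕0⊕0⊕1 = 1
p16 (pos 16,17,18,19,20,21,22,23,24,25,26,27,28,29,30,31): XOR of data positions = 1⊕1⊕1⊕1⊕1⊕1⊕0⊕0⊕0⊕0⊕0⊕1⊕0⊕0⊕1 = 0
Codeword: 0110100110011000111111000001001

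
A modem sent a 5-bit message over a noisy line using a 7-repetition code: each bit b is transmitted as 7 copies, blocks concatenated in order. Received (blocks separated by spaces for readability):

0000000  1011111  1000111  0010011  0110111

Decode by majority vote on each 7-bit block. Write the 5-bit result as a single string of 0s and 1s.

Block 1 (0000000): 0 ones → 0
Block 2 (1011111): 6 ones → 1
Block 3 (1000111): 4 ones → 1
Block 4 (0010011): 3 ones → 0
Block 5 (0110111): 5 ones → 1

01101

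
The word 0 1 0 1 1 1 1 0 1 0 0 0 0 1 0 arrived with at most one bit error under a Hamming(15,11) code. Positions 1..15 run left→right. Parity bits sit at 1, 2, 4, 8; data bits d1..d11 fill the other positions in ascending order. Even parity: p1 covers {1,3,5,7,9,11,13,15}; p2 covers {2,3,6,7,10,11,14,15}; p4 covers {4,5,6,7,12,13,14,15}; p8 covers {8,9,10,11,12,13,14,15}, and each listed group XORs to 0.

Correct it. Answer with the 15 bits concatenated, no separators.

s1 (pos 1,3,5,7,9,11,13,15): 0⊕0⊕1⊕1⊕1⊕0⊕0⊕0 = 1
s2 (pos 2,3,6,7,10,11,14,15): 1⊕0⊕1⊕1⊕0⊕0⊕1⊕0 = 0
s4 (pos 4,5,6,7,12,13,14,15): 1⊕1⊕1⊕1⊕0⊕0⊕1⊕0 = 1
s8 (pos 8,9,10,11,12,13,14,15): 0⊕1⊕0⊕0⊕0⊕0⊕1⊕0 = 0
Syndrome s8…s1 = 0101 → error at position 5.
Flip position 5: 010111101000010 → 010101101000010

010101101000010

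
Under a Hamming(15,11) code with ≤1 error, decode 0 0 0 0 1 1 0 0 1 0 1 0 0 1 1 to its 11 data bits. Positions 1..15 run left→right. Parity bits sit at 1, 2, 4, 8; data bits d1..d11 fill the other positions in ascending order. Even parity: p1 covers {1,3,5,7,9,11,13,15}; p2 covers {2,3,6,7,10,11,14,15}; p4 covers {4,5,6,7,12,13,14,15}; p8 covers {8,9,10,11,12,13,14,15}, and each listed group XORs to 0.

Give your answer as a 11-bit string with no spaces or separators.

01101010011

s1 (pos 1,3,5,7,9,11,13,15): 0⊕0⊕1⊕0⊕1⊕1⊕0⊕1 = 0
s2 (pos 2,3,6,7,10,11,14,15): 0⊕0⊕1⊕0⊕0⊕1⊕1⊕1 = 0
s4 (pos 4,5,6,7,12,13,14,15): 0⊕1⊕1⊕0⊕0⊕0⊕1⊕1 = 0
s8 (pos 8,9,10,11,12,13,14,15): 0⊕1⊕0⊕1⊕0⊕0⊕1⊕1 = 0
Syndrome s8…s1 = 0000 → no error.
Read data bits from positions 3,5,6,7,9,10,11,12,13,14,15: 01101010011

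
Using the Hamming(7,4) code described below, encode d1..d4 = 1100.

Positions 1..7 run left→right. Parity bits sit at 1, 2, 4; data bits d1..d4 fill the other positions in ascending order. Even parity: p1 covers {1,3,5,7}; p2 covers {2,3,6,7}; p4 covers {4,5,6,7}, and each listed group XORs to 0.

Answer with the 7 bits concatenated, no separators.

0111100

Place data at non-parity positions: p1 p2 1 p4 1 0 0
p1 (pos 1,3,5,7): XOR of data positions = 1⊕1⊕0 = 0
p2 (pos 2,3,6,7): XOR of data positions = 1⊕0⊕0 = 1
p4 (pos 4,5,6,7): XOR of data positions = 1⊕0⊕0 = 1
Codeword: 0111100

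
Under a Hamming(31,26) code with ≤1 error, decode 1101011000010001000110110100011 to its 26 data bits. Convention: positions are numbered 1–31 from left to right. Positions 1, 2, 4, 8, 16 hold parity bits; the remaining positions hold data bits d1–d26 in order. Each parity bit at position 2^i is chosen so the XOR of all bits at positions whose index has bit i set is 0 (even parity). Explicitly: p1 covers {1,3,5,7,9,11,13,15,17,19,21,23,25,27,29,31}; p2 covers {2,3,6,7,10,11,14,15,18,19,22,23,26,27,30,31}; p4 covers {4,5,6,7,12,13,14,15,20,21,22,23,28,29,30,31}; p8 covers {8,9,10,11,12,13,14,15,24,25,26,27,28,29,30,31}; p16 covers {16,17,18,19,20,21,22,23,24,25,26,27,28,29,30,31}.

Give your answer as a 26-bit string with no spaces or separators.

s1 (pos 1,3,5,7,9,11,13,15,17,19,21,23,25,27,29,31): 1⊕0⊕0⊕1⊕0⊕0⊕0⊕0⊕0⊕0⊕1⊕1⊕0⊕0⊕0⊕1 = 1
s2 (pos 2,3,6,7,10,11,14,15,18,19,22,23,26,27,30,31): 1⊕0⊕1⊕1⊕0⊕0⊕0⊕0⊕0⊕0⊕0⊕1⊕1⊕0⊕1⊕1 = 1
s4 (pos 4,5,6,7,12,13,14,15,20,21,22,23,28,29,30,31): 1⊕0⊕1⊕1⊕1⊕0⊕0⊕0⊕1⊕1⊕0⊕1⊕0⊕0⊕1⊕1 = 1
s8 (pos 8,9,10,11,12,13,14,15,24,25,26,27,28,29,30,31): 0⊕0⊕0⊕0⊕1⊕0⊕0⊕0⊕1⊕0⊕1⊕0⊕0⊕0⊕1⊕1 = 1
s16 (pos 16,17,18,19,20,21,22,23,24,25,26,27,28,29,30,31): 1⊕0⊕0⊕0⊕1⊕1⊕0⊕1⊕1⊕0⊕1⊕0⊕0⊕0⊕1⊕1 = 0
Syndrome s16…s1 = 01111 → error at position 15.
Flip position 15: 1101011000010001000110110100011 → 1101011000010011000110110100011
Read data bits from positions 3,5,6,7,9,10,11,12,13,14,15,17,18,19,20,21,22,23,24,25,26,27,28,29,30,31: 00110001001000110110100011

00110001001000110110100011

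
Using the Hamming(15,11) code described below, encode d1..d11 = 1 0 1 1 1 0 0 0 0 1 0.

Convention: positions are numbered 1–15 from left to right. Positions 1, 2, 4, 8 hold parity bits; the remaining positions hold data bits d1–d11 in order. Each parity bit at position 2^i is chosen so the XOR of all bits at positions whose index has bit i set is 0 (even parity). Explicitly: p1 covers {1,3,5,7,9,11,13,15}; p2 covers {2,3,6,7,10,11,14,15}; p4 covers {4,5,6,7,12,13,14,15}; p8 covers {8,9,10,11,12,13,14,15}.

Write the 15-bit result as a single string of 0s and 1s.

Place data at non-parity positions: p1 p2 1 p4 0 1 1 p8 1 0 0 0 0 1 0
p1 (pos 1,3,5,7,9,11,13,15): XOR of data positions = 1⊕0⊕1⊕1⊕0⊕0⊕0 = 1
p2 (pos 2,3,6,7,10,11,14,15): XOR of data positions = 1⊕1⊕1⊕0⊕0⊕1⊕0 = 0
p4 (pos 4,5,6,7,12,13,14,15): XOR of data positions = 0⊕1⊕1⊕0⊕0⊕1⊕0 = 1
p8 (pos 8,9,10,11,12,13,14,15): XOR of data positions = 1⊕0⊕0⊕0⊕0⊕1⊕0 = 0
Codeword: 101101101000010

101101101000010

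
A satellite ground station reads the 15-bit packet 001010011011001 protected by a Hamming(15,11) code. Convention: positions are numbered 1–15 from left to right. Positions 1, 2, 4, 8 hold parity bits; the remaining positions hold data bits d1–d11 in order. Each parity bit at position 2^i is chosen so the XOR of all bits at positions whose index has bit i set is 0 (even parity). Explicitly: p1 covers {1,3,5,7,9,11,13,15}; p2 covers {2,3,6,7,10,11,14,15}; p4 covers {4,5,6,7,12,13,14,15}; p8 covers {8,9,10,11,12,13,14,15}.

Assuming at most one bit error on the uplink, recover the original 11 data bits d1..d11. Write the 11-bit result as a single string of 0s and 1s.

11001011000

s1 (pos 1,3,5,7,9,11,13,15): 0⊕1⊕1⊕0⊕1⊕1⊕0⊕1 = 1
s2 (pos 2,3,6,7,10,11,14,15): 0⊕1⊕0⊕0⊕0⊕1⊕0⊕1 = 1
s4 (pos 4,5,6,7,12,13,14,15): 0⊕1⊕0⊕0⊕1⊕0⊕0⊕1 = 1
s8 (pos 8,9,10,11,12,13,14,15): 1⊕1⊕0⊕1⊕1⊕0⊕0⊕1 = 1
Syndrome s8…s1 = 1111 → error at position 15.
Flip position 15: 001010011011001 → 001010011011000
Read data bits from positions 3,5,6,7,9,10,11,12,13,14,15: 11001011000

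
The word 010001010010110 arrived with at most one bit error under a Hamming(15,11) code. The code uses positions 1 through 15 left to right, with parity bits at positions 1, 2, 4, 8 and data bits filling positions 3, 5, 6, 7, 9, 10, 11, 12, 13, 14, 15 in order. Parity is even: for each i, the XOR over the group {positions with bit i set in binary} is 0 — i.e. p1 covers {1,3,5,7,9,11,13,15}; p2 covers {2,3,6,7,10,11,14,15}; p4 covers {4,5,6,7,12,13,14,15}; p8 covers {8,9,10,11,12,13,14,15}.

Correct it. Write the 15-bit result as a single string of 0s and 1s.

010101010010110

s1 (pos 1,3,5,7,9,11,13,15): 0⊕0⊕0⊕0⊕0⊕1⊕1⊕0 = 0
s2 (pos 2,3,6,7,10,11,14,15): 1⊕0⊕1⊕0⊕0⊕1⊕1⊕0 = 0
s4 (pos 4,5,6,7,12,13,14,15): 0⊕0⊕1⊕0⊕0⊕1⊕1⊕0 = 1
s8 (pos 8,9,10,11,12,13,14,15): 1⊕0⊕0⊕1⊕0⊕1⊕1⊕0 = 0
Syndrome s8…s1 = 0100 → error at position 4.
Flip position 4: 010001010010110 → 010101010010110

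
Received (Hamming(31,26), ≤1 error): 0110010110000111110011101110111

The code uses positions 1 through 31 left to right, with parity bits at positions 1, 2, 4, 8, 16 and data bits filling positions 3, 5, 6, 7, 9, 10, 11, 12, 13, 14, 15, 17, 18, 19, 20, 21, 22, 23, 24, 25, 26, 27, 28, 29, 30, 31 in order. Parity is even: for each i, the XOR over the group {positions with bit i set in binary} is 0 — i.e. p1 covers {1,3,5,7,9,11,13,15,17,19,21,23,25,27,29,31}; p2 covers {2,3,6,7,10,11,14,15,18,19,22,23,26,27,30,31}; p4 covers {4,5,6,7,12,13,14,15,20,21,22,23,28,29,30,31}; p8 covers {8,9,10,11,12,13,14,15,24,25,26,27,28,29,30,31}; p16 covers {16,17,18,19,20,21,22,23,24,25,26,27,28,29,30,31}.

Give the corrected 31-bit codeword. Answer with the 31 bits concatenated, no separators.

s1 (pos 1,3,5,7,9,11,13,15,17,19,21,23,25,27,29,31): 0⊕1⊕0⊕0⊕1⊕0⊕0⊕1⊕1⊕0⊕1⊕1⊕1⊕1⊕1⊕1 = 0
s2 (pos 2,3,6,7,10,11,14,15,18,19,22,23,26,27,30,31): 1⊕1⊕1⊕0⊕0⊕0⊕1⊕1⊕1⊕0⊕1⊕1⊕1⊕1⊕1⊕1 = 0
s4 (pos 4,5,6,7,12,13,14,15,20,21,22,23,28,29,30,31): 0⊕0⊕1⊕0⊕0⊕0⊕1⊕1⊕0⊕1⊕1⊕1⊕0⊕1⊕1⊕1 = 1
s8 (pos 8,9,10,11,12,13,14,15,24,25,26,27,28,29,30,31): 1⊕1⊕0⊕0⊕0⊕0⊕1⊕1⊕0⊕1⊕1⊕1⊕0⊕1⊕1⊕1 = 0
s16 (pos 16,17,18,19,20,21,22,23,24,25,26,27,28,29,30,31): 1⊕1⊕1⊕0⊕0⊕1⊕1⊕1⊕0⊕1⊕1⊕1⊕0⊕1⊕1⊕1 = 0
Syndrome s16…s1 = 00100 → error at position 4.
Flip position 4: 0110010110000111110011101110111 → 0111010110000111110011101110111

0111010110000111110011101110111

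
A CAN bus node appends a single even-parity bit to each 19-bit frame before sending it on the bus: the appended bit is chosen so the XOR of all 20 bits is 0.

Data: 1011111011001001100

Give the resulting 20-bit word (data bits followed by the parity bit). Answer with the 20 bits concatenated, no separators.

XOR of the 19 data bits: 1⊕0⊕1⊕1⊕1⊕1⊕1⊕0⊕1⊕1⊕0⊕0⊕1⊕0⊕0⊕1⊕1⊕0⊕0 = 1
Parity bit = 1 (so all 20 bits XOR to 0).

10111110110010011001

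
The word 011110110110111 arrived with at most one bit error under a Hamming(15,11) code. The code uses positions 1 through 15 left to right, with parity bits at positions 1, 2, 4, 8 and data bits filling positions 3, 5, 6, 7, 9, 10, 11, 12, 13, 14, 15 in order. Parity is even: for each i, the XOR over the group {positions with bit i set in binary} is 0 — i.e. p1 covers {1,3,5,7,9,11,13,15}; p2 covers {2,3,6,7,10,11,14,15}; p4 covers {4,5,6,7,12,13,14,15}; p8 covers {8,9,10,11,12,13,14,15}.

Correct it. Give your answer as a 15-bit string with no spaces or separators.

001110110110111

s1 (pos 1,3,5,7,9,11,13,15): 0⊕1⊕1⊕1⊕0⊕1⊕1⊕1 = 0
s2 (pos 2,3,6,7,10,11,14,15): 1⊕1⊕0⊕1⊕1⊕1⊕1⊕1 = 1
s4 (pos 4,5,6,7,12,13,14,15): 1⊕1⊕0⊕1⊕0⊕1⊕1⊕1 = 0
s8 (pos 8,9,10,11,12,13,14,15): 1⊕0⊕1⊕1⊕0⊕1⊕1⊕1 = 0
Syndrome s8…s1 = 0010 → error at position 2.
Flip position 2: 011110110110111 → 001110110110111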